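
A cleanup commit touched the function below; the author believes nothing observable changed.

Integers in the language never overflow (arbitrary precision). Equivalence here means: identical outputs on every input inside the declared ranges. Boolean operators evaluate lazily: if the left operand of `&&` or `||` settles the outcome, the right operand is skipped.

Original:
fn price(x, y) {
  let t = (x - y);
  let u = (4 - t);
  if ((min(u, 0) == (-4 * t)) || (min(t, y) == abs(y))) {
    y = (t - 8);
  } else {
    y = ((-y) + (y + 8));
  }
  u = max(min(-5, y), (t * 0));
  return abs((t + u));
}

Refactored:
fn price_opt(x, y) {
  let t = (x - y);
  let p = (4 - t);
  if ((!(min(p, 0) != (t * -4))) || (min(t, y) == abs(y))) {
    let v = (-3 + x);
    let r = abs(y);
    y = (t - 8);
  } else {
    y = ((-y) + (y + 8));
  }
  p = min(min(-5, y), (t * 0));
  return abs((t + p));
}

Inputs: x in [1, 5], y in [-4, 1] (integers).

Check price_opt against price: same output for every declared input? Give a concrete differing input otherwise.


Consider the input x=1, y=-4.
price: t=5, then u=-1, then ((min(u, 0) == (-4 * t)) || (min(t, y) == abs(y))) is false, then y=8, then u=0, then returns 5
price_opt: t=5, then p=-1, then ((!(min(p, 0) != (t * -4))) || (min(t, y) == abs(y))) is false, then y=8, then p=-5, then returns 0
5 and 0 differ, so these are not the same function on this domain.
verdict: not equivalent; witness: x=1, y=-4


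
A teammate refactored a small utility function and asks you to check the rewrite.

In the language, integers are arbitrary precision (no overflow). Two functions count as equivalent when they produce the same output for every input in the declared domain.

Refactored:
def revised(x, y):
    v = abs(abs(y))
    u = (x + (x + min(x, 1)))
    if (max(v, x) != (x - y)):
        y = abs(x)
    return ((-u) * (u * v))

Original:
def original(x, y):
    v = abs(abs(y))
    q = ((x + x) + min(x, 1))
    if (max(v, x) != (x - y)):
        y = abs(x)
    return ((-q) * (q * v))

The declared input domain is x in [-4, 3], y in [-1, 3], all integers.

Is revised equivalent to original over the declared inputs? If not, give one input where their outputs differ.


Comparing the listings, the differences include: local variable names differ.
Tracing x=1, y=1: original: v=1, then q=3, then (max(v, x) != (x - y)) is true, then y=1, then returns -9 | revised: v=1, then u=3, then (max(v, x) != (x - y)) is true, then y=1, then returns -9 — matching result -9.
Checked all 40 inputs in the declared domain: the outputs agree on every one.
verdict: equivalent


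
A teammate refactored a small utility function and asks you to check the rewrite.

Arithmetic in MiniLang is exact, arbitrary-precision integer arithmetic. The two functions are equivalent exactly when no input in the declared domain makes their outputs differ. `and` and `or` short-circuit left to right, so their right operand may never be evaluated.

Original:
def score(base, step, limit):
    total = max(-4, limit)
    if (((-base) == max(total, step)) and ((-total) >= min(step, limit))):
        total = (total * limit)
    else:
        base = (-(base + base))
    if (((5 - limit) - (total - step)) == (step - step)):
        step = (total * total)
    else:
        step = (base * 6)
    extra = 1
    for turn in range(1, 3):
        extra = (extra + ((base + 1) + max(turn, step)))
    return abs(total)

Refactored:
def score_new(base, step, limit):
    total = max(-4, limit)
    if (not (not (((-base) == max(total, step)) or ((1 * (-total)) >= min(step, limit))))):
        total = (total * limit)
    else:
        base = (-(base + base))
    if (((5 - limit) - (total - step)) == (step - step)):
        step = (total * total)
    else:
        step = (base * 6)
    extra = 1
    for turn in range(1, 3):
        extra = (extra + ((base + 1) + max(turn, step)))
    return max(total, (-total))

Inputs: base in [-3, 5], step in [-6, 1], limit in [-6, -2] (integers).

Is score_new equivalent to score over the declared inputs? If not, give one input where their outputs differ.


Consider the input base=-3, step=-6, limit=-6.
score: total becomes -4; next (((-base) == max(total, step)) and ((-total) >= min(step, limit))) evaluates to false; next base becomes 6; next (((5 - limit) - (total - step)) == (step - step)) evaluates to false; next step becomes 36; next extra becomes 1; next at turn=1:; next extra becomes 44; next at turn=2:; next extra becomes 87; next final value 4
score_new: total becomes -4; next (not (not (((-base) == max(total, step)) or ((1 * (-total)) >= min(step, limit))))) evaluates to true; next total becomes 24; next (((5 - limit) - (total - step)) == (step - step)) evaluates to false; next step becomes -18; next extra becomes 1; next at turn=1:; next extra becomes 0; next at turn=2:; next extra becomes 0; next final value 24
4 against 24: the behavior changed.
verdict: not equivalent; witness: base=-3, step=-6, limit=-6


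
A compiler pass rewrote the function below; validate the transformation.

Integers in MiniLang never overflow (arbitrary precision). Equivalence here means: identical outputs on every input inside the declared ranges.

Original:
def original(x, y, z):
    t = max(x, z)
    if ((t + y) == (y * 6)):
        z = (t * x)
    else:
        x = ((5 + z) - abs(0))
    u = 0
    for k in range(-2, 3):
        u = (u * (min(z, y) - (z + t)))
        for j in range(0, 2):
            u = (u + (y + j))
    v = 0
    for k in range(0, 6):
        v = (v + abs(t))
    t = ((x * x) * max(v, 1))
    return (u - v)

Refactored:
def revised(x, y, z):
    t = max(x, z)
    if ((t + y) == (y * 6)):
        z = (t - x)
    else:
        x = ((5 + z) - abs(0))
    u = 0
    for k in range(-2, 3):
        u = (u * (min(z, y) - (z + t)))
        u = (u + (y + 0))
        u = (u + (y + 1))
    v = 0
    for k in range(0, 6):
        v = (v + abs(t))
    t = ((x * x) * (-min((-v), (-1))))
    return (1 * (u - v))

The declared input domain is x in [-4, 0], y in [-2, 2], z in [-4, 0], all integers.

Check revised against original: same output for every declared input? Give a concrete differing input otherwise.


Take x=-4, y=0, z=0.
original: t=0, then ((t + y) == (y * 6)) is true, then z=0, then u=0, then (k=-2), then u=0, then (j=0), then u=0, then (j=1), then u=1, then (k=-1), then u=0, then (j=0), then u=0, then (j=1), then u=1, then (k=0), then u=0, then (j=0), then u=0, then (j=1), then u=1, then (k=1), then u=0, then (j=0), then u=0, then (j=1), then u=1, then (k=2), then u=0, then (j=0), then u=0, then (j=1), then u=1, then v=0, then (k=0), then v=0, then (k=1), then v=0, then (k=2), then v=0, then (k=3), then v=0, then (k=4), then v=0, then (k=5), then v=0, then t=16, then returns 1
revised: t=0, then ((t + y) == (y * 6)) is true, then z=4, then u=0, then (k=-2), then u=0, then u=0, then u=1, then (k=-1), then u=-4, then u=-4, then u=-3, then (k=0), then u=12, then u=12, then u=13, then (k=1), then u=-52, then u=-52, then u=-51, then (k=2), then u=204, then u=204, then u=205, then v=0, then (k=0), then v=0, then (k=1), then v=0, then (k=2), then v=0, then (k=3), then v=0, then (k=4), then v=0, then (k=5), then v=0, then t=16, then returns 205
1 against 205: the behavior changed.
verdict: not equivalent; witness: x=-4, y=0, z=0


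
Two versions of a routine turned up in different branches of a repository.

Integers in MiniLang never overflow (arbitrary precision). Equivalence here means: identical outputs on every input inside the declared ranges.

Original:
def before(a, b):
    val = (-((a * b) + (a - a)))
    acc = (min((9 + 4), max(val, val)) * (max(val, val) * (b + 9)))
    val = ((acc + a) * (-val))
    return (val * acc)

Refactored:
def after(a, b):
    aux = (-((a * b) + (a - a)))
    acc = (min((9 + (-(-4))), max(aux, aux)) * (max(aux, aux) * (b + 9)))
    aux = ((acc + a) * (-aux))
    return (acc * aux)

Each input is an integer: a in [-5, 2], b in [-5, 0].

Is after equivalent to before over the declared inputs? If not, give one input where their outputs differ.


Differences: local variable names differ — yet all 48 inputs agree.
verdict: equivalent


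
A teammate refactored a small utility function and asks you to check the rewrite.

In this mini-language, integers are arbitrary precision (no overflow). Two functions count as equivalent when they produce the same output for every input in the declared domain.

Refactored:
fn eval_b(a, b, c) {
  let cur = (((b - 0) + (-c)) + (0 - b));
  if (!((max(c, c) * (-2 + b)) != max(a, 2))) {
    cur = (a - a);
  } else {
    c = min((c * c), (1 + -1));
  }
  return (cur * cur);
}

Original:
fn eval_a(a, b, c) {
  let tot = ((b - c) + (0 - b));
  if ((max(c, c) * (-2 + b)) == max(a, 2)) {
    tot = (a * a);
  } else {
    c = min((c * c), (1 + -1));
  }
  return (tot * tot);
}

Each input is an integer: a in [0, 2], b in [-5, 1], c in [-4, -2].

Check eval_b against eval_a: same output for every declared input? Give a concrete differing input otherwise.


a=1, b=1, c=-2 yields 1 from eval_a but 0 from eval_b.
verdict: not equivalent; witness: a=1, b=1, c=-2


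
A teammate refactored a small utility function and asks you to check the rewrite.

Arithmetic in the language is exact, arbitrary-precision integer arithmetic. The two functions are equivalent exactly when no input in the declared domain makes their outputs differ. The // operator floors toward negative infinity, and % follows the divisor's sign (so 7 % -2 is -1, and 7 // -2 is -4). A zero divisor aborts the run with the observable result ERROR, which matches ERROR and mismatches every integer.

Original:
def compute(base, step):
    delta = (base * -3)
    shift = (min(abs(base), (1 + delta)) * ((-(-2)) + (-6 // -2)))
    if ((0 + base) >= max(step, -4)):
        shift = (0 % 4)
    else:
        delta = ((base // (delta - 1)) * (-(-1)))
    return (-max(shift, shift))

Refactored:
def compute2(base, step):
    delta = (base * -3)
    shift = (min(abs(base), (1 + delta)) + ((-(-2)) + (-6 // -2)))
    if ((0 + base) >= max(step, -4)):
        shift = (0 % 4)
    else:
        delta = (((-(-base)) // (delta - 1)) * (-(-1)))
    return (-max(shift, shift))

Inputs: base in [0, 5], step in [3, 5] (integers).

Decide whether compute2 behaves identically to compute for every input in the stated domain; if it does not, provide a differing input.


On input base=0, step=3, compute returns 0 while compute2 returns -5.
verdict: not equivalent; witness: base=0, step=3


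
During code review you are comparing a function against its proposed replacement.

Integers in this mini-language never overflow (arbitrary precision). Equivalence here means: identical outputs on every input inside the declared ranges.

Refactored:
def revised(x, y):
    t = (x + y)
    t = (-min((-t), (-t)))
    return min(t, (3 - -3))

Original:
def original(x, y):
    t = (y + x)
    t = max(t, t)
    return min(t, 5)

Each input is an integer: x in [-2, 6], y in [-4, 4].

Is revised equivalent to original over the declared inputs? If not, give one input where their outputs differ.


Not equivalent: x=2, y=4 separates them (5 vs 6).
original: t becomes 6; next t becomes 6; next final value 5
revised: t becomes 6; next t becomes 6; next final value 6
verdict: not equivalent; witness: x=2, y=4


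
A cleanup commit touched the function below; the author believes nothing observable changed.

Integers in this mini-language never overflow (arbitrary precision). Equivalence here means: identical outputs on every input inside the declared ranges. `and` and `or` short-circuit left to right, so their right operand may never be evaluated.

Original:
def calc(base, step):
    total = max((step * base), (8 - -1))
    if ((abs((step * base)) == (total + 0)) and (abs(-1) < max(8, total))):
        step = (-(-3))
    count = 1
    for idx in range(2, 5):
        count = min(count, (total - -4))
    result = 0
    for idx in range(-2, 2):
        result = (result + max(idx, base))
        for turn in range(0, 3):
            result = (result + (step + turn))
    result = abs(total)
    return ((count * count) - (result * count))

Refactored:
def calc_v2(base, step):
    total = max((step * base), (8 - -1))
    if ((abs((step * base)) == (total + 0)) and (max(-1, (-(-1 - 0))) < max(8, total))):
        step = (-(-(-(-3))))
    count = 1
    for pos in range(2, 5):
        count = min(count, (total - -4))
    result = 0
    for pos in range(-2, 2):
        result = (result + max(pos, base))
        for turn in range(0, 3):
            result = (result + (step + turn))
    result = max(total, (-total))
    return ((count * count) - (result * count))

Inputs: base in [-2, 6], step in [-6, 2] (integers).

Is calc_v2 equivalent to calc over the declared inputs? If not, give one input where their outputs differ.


This is a faithful refactor — local variable names differ; and min/max/abs usage differs; and arithmetic usage differs; and constant usage differs, but the computed results match everywhere.
One worked example (base=6, step=-3) — calc: total becomes 9; next ((abs((step * base)) == (total + 0)) and (abs(-1) < max(8, total))) evaluates to false; next count becomes 1; next at idx=2:; next count becomes 1; next at idx=3:; next count becomes 1; next at idx=4:; next count becomes 1; next result becomes 0; next at idx=-2:; next result becomes 6; next at turn=0:; next result becomes 3; next at turn=1:; next result becomes 1; next at turn=2:; next result becomes 0; next at idx=-1:; next result becomes 6; next at turn=0:; next result becomes 3; next at turn=1:; next result becomes 1; next at turn=2:; next result becomes 0; next at idx=0:; next result becomes 6; next at turn=0:; next result becomes 3; next at turn=1:; next result becomes 1; next at turn=2:; next result becomes 0; next at idx=1:; next result becomes 6; next at turn=0:; next result becomes 3; next at turn=1:; next result becomes 1; next at turn=2:; next result becomes 0; next result becomes 9; next final value -8; calc_v2: total becomes 9; next ((abs((step * base)) == (total + 0)) and (max(-1, (-(-1 - 0))) < max(8, total))) evaluates to false; next count becomes 1; next at pos=2:; next count becomes 1; next at pos=3:; next count becomes 1; next at pos=4:; next count becomes 1; next result becomes 0; next at pos=-2:; next result becomes 6; next at turn=0:; next result becomes 3; next at turn=1:; next result becomes 1; next at turn=2:; next result becomes 0; next at pos=-1:; next result becomes 6; next at turn=0:; next result becomes 3; next at turn=1:; next result becomes 1; next at turn=2:; next result becomes 0; next at pos=0:; next result becomes 6; next at turn=0:; next result becomes 3; next at turn=1:; next result becomes 1; next at turn=2:; next result becomes 0; next at pos=1:; next result becomes 6; next at turn=0:; next result becomes 3; next at turn=1:; next result becomes 1; next at turn=2:; next result becomes 0; next result becomes 9; next final value -8; agreement on -8.
Every one of the 81 inputs gives matching results.
verdict: equivalent


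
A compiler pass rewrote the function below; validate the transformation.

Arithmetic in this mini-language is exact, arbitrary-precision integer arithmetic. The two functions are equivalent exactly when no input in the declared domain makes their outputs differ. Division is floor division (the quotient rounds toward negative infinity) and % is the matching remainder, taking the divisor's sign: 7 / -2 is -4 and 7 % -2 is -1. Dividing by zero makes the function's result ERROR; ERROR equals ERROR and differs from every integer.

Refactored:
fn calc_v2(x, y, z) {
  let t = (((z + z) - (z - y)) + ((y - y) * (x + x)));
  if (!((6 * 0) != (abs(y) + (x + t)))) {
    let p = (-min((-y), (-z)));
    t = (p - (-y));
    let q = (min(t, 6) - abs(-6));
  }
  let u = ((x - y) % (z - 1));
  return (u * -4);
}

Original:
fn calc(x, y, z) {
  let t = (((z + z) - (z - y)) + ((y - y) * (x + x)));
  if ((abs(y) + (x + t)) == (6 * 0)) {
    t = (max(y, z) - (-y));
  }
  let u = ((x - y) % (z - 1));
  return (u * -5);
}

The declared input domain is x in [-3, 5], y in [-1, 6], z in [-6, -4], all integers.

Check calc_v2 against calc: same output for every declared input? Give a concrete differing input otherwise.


The rewrite breaks on x=-3, y=-1, z=-6, where the results are 10 and 8.
calc: t becomes -7; next ((abs(y) + (x + t)) == (6 * 0)) evaluates to false; next u becomes -2; next final value 10
calc_v2: t becomes -7; next (!((6 * 0) != (abs(y) + (x + t)))) evaluates to false; next u becomes -2; next final value 8
verdict: not equivalent; witness: x=-3, y=-1, z=-6


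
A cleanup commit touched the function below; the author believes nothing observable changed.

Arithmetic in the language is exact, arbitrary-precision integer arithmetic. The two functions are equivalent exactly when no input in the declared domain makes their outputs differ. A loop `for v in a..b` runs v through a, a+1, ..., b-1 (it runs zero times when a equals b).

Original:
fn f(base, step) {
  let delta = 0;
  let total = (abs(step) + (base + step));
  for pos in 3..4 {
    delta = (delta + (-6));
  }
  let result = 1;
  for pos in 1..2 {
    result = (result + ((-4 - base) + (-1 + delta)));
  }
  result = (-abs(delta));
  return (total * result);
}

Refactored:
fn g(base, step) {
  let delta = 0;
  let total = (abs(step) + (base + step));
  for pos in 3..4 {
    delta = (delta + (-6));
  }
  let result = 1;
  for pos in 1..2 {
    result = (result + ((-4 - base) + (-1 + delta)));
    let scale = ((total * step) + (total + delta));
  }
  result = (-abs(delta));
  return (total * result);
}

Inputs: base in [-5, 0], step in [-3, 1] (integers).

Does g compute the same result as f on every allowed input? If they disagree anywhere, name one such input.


Changes here: arithmetic usage differs; and local variable names differ; and statement counts differ; the full 30-point sweep finds no disagreement.
verdict: equivalent


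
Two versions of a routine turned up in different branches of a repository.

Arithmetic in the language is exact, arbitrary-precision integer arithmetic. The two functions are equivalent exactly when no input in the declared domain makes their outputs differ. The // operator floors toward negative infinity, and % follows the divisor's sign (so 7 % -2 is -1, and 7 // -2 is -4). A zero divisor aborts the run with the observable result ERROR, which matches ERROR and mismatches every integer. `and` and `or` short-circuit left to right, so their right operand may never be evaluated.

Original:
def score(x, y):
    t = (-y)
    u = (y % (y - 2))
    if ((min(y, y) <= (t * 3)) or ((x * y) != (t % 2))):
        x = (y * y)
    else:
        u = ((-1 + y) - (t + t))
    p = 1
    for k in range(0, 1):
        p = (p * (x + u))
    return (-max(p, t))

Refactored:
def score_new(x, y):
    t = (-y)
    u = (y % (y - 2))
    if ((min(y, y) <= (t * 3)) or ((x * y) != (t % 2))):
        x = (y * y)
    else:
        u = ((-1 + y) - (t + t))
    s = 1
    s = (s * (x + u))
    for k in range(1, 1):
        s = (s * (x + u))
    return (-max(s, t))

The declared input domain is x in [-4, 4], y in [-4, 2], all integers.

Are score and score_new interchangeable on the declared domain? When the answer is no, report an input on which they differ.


The two versions differ — the changes include loop structure differs, plus arithmetic usage differs, plus statement counts differ, plus local variable names differ.
Tracing x=-1, y=-1: score: t := 1 | u := -1 | ((min(y, y) <= (t * 3)) or ((x * y) != (t % 2))): true | x := 1 | p := 1 | iter k=0: | p := 0 | result -1 | score_new: t := 1 | u := -1 | ((min(y, y) <= (t * 3)) or ((x * y) != (t % 2))): true | x := 1 | s := 1 | s := 0 | loop over k: empty range | result -1 — matching result -1.
Sweeping the whole domain (63 inputs) finds no disagreement.
verdict: equivalent


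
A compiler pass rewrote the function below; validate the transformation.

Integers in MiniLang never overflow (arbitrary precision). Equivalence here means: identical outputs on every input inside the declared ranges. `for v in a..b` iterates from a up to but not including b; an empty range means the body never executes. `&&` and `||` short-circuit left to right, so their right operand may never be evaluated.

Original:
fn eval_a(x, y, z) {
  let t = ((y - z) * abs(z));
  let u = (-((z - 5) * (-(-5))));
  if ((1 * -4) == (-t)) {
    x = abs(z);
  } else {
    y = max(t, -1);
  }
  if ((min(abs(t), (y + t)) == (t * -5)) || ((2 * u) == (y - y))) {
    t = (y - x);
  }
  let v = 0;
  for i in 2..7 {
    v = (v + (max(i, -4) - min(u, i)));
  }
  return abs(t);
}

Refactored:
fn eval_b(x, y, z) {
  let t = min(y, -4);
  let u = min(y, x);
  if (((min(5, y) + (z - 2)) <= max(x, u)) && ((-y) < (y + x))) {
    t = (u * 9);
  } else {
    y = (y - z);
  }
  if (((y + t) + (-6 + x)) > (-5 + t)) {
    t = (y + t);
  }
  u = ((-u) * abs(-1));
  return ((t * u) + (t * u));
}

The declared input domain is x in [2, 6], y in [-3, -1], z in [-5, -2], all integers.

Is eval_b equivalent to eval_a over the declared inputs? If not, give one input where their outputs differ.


Take x=2, y=-3, z=-5.
eval_a: t := 10 | u := 50 | ((1 * -4) == (-t)): false | y := 10 | ((min(abs(t), (y + t)) == (t * -5)) || ((2 * u) == (y - y))): false | v := 0 | iter i=2: | v := 0 | iter i=3: | v := 0 | iter i=4: | v := 0 | iter i=5: | v := 0 | iter i=6: | v := 0 | result 10
eval_b: t := -4 | u := -3 | (((min(5, y) + (z - 2)) <= max(x, u)) && ((-y) < (y + x))): false | y := 2 | (((y + t) + (-6 + x)) > (-5 + t)): true | t := -2 | u := 3 | result -12
10 vs -12 — the two versions disagree here.
verdict: not equivalent; witness: x=2, y=-3, z=-5


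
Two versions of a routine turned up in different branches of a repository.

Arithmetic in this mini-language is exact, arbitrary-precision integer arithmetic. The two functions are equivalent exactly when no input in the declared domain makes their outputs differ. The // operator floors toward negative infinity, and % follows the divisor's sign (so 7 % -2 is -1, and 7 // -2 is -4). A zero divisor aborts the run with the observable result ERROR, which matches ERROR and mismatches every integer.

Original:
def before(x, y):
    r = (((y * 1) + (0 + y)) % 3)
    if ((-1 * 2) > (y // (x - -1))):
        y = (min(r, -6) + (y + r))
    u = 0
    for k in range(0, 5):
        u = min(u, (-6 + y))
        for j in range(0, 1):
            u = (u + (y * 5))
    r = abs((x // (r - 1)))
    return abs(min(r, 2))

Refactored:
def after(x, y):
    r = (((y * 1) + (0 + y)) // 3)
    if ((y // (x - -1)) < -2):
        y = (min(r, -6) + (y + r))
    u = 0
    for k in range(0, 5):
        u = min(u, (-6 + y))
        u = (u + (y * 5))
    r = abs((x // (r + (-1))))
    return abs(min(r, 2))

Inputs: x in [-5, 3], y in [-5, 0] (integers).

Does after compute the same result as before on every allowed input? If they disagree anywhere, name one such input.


The rewrite breaks on x=-5, y=-5, where the results are 2 and 1.
before: r = 2; ((-1 * 2) > (y // (x - -1))) -> false; u = 0; [k=0]; u = -11; [j=0]; u = -36; [k=1]; u = -36; [j=0]; u = -61; [k=2]; u = -61; [j=0]; u = -86; [k=3]; u = -86; [j=0]; u = -111; [k=4]; u = -111; [j=0]; u = -136; r = 5; return 2
after: r = -4; ((y // (x - -1)) < -2) -> false; u = 0; [k=0]; u = -11; u = -36; [k=1]; u = -36; u = -61; [k=2]; u = -61; u = -86; [k=3]; u = -86; u = -111; [k=4]; u = -111; u = -136; r = 1; return 1
verdict: not equivalent; witness: x=-5, y=-5


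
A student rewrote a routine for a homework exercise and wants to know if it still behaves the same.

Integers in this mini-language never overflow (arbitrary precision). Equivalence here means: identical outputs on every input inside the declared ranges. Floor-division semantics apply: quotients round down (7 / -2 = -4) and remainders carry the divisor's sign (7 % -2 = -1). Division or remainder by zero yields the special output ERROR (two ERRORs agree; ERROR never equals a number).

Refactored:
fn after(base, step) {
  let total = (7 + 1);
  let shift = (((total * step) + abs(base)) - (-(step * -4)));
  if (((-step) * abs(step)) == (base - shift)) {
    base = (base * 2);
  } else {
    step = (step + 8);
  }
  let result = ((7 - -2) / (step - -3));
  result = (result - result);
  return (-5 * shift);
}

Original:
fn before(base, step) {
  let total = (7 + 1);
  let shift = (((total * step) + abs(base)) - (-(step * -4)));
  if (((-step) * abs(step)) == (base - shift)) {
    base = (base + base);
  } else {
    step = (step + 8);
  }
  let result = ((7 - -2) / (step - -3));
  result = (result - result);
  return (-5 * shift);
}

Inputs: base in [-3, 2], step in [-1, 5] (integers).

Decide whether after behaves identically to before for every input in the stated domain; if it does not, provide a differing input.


Comparing the listings, the differences include: arithmetic usage differs, and constant usage differs.
As a probe, take base=2, step=4: before runs total=8, then shift=18, then (((-step) * abs(step)) == (base - shift)) is true, then base=4, then result=1, then result=0, then returns -90; after runs total=8, then shift=18, then (((-step) * abs(step)) == (base - shift)) is true, then base=4, then result=1, then result=0, then returns -90; both end at -90.
Sweeping the whole domain (42 inputs) finds no disagreement.
verdict: equivalent


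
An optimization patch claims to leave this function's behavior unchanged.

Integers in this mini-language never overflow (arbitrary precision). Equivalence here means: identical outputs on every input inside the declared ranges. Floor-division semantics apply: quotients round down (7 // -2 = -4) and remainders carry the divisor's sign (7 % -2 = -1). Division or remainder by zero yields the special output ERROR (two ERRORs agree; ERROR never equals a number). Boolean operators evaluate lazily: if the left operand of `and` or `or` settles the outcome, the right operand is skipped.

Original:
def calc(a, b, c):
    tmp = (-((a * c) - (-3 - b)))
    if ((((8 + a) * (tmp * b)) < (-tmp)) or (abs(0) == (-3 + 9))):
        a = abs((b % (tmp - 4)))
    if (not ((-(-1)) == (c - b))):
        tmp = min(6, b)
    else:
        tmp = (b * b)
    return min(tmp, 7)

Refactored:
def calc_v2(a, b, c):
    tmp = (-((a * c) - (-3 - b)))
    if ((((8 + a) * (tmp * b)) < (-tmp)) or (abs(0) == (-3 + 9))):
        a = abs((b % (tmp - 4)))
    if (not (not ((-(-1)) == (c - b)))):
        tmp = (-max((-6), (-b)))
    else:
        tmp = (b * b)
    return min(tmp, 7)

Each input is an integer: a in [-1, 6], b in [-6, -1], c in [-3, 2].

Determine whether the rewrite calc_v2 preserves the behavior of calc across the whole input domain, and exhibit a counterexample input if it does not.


a=-1, b=-6, c=-3 yields -6 from calc but 7 from calc_v2.
verdict: not equivalent; witness: a=-1, b=-6, c=-3


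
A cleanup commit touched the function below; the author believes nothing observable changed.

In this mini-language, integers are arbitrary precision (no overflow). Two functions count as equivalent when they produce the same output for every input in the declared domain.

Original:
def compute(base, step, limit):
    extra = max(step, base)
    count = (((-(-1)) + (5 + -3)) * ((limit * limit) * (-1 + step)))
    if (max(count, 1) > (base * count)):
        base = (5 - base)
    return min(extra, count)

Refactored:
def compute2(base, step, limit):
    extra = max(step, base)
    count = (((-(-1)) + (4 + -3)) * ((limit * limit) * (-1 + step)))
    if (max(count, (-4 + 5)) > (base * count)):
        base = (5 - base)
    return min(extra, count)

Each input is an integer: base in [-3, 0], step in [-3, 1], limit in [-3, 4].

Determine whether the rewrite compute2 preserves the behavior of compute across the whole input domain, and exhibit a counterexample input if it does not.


The rewrite breaks on base=-3, step=-3, limit=-3, where the results are -108 and -72.
compute: extra=-3, then count=-108, then (max(count, 1) > (base * count)) is false, then returns -108
compute2: extra=-3, then count=-72, then (max(count, (-4 + 5)) > (base * count)) is false, then returns -72
verdict: not equivalent; witness: base=-3, step=-3, limit=-3


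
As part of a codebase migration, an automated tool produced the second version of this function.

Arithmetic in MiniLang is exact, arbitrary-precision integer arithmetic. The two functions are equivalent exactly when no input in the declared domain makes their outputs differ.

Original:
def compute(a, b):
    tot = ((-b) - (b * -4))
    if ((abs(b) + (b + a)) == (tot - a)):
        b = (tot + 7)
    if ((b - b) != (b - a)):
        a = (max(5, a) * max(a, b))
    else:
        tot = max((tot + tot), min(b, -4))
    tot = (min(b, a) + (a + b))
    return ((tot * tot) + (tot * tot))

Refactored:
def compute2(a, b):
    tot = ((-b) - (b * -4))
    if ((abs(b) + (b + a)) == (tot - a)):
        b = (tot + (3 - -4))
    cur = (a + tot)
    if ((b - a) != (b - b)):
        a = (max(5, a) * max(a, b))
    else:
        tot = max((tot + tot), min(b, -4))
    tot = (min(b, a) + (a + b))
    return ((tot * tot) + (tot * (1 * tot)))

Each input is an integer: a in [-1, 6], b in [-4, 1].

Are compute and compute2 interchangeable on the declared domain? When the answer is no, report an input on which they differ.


The two are interchangeable: statement counts differ; also arithmetic usage differs; also local variable names differ; also constant usage differs, and every declared input agrees.
One worked example (a=6, b=1) — compute: tot becomes 3; next ((abs(b) + (b + a)) == (tot - a)) evaluates to false; next ((b - b) != (b - a)) evaluates to true; next a becomes 36; next tot becomes 38; next final value 2888; compute2: tot becomes 3; next ((abs(b) + (b + a)) == (tot - a)) evaluates to false; next cur becomes 9; next ((b - a) != (b - b)) evaluates to true; next a becomes 36; next tot becomes 38; next final value 2888; agreement on 2888.
Every one of the 48 inputs gives matching results.
verdict: equivalent


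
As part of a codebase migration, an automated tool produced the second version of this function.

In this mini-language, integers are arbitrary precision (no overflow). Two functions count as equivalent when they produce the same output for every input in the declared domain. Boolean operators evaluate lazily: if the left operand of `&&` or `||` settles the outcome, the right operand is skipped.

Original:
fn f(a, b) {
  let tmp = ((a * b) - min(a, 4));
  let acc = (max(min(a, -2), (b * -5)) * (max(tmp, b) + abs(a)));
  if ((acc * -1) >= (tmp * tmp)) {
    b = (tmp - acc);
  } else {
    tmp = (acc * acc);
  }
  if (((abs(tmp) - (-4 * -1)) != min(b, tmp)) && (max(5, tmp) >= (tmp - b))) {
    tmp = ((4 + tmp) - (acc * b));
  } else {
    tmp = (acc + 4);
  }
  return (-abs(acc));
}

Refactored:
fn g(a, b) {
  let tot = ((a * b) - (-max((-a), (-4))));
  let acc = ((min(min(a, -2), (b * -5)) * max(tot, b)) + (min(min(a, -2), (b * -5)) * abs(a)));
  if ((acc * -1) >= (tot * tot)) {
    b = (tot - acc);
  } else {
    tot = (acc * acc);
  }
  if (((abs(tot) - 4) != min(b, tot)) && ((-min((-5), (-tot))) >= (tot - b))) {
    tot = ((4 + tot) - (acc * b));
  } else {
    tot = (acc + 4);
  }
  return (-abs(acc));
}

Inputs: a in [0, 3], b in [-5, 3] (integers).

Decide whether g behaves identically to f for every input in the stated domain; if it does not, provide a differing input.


Run the pair on a=0, b=1.
f: tmp := 0 | acc := -2 | ((acc * -1) >= (tmp * tmp)): true | b := 2 | (((abs(tmp) - (-4 * -1)) != min(b, tmp)) && (max(5, tmp) >= (tmp - b))): true | tmp := 8 | result -2
g: tot := 0 | acc := -5 | ((acc * -1) >= (tot * tot)): true | b := 5 | (((abs(tot) - 4) != min(b, tot)) && ((-min((-5), (-tot))) >= (tot - b))): true | tot := 29 | result -5
-2 against -5: the behavior changed.
verdict: not equivalent; witness: a=0, b=1


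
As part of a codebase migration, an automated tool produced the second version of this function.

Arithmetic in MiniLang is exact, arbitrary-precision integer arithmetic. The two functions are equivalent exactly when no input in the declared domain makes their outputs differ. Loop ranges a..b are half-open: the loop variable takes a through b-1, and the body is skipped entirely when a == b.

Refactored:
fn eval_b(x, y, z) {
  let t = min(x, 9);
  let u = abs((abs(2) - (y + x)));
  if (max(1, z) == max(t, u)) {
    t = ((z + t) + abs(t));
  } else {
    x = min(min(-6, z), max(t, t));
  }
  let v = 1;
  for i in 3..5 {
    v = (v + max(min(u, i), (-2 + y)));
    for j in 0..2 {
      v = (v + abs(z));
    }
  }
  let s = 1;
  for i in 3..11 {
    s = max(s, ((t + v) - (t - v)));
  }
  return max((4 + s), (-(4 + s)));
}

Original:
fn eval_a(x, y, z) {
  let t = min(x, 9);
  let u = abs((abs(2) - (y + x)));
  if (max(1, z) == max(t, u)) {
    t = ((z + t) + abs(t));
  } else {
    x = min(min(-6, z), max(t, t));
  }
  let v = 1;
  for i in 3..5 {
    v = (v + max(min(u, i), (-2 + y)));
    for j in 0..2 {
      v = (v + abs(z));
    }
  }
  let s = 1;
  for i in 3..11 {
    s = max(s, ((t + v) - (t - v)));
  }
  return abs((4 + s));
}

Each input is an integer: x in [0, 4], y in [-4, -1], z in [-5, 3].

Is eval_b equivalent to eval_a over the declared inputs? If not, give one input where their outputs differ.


Comparing the listings, the differences include: arithmetic usage differs, min/max/abs usage differs, constant usage differs.
One worked example (x=0, y=-1, z=-2) — eval_a: t := 0 | u := 3 | (max(1, z) == max(t, u)): false | x := -6 | v := 1 | iter i=3: | v := 4 | iter j=0: | v := 6 | iter j=1: | v := 8 | iter i=4: | v := 11 | iter j=0: | v := 13 | iter j=1: | v := 15 | s := 1 | iter i=3: | s := 30 | iter i=4: | s := 30 | iter i=5: | s := 30 | iter i=6: | s := 30 | iter i=7: | s := 30 | iter i=8: | s := 30 | iter i=9: | s := 30 | iter i=10: | s := 30 | result 34; eval_b: t := 0 | u := 3 | (max(1, z) == max(t, u)): false | x := -6 | v := 1 | iter i=3: | v := 4 | iter j=0: | v := 6 | iter j=1: | v := 8 | iter i=4: | v := 11 | iter j=0: | v := 13 | iter j=1: | v := 15 | s := 1 | iter i=3: | s := 30 | iter i=4: | s := 30 | iter i=5: | s := 30 | iter i=6: | s := 30 | iter i=7: | s := 30 | iter i=8: | s := 30 | iter i=9: | s := 30 | iter i=10: | s := 30 | result 34; agreement on 34.
Every one of the 180 inputs gives matching results.
verdict: equivalent


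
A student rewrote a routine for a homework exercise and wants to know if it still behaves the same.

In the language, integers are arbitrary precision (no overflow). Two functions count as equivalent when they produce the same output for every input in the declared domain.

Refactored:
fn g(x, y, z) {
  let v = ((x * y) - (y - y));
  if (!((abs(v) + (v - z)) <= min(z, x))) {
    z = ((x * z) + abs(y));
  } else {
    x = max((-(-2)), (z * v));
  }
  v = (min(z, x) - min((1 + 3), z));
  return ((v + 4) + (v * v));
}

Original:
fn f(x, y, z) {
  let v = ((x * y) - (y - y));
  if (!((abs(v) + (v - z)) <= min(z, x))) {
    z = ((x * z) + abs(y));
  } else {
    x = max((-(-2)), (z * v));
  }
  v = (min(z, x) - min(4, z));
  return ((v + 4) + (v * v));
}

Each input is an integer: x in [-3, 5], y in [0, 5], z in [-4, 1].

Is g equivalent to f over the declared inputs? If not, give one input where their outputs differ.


Behavior is preserved: although constant usage differs, plus arithmetic usage differs, the outputs never diverge.
One worked example (x=0, y=4, z=-2) — f: v = 0; (!((abs(v) + (v - z)) <= min(z, x))) -> true; z = 4; v = -4; return 16; g: v = 0; (!((abs(v) + (v - z)) <= min(z, x))) -> true; z = 4; v = -4; return 16; agreement on 16.
Checked all 324 inputs in the declared domain: the outputs agree on every one.
verdict: equivalent


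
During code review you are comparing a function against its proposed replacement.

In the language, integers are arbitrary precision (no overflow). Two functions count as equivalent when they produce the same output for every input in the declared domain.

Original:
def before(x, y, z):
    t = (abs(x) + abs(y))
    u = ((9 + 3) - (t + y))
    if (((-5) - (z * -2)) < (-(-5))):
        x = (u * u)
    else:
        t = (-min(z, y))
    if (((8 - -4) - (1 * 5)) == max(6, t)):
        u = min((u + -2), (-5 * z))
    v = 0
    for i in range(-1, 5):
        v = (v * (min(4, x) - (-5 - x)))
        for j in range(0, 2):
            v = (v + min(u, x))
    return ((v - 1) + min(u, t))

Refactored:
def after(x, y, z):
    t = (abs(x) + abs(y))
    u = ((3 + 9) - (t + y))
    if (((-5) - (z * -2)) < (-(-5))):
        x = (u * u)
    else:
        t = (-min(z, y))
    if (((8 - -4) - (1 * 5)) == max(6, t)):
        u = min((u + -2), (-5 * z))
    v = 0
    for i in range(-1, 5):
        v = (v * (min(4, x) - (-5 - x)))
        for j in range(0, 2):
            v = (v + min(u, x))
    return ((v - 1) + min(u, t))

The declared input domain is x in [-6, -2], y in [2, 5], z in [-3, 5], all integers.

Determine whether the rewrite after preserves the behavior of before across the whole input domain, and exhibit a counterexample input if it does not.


Although same computation, different form, 180/180 inputs agree.
verdict: equivalent


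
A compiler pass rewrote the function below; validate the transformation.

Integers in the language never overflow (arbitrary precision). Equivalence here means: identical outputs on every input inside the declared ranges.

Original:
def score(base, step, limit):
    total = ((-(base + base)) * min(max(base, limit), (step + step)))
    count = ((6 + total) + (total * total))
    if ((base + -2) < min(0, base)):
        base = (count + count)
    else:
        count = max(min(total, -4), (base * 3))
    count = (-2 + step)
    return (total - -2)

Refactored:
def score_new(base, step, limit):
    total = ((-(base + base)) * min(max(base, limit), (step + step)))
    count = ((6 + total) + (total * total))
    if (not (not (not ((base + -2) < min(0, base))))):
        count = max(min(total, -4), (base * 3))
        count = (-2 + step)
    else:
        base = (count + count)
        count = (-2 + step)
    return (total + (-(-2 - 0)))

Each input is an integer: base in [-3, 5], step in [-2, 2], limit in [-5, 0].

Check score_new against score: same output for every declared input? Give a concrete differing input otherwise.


Equivalent — the differences include constant usage differs; arithmetic usage differs; statement counts differ; boolean connective usage differs, yet no declared input distinguishes the two.
As a probe, take base=5, step=0, limit=-3: score runs total becomes 0; next count becomes 6; next ((base + -2) < min(0, base)) evaluates to false; next count becomes 15; next count becomes -2; next final value 2; score_new runs total becomes 0; next count becomes 6; next (not (not (not ((base + -2) < min(0, base))))) evaluates to true; next count becomes 15; next count becomes -2; next final value 2; both end at 2.
Every one of the 270 inputs gives matching results.
verdict: equivalent


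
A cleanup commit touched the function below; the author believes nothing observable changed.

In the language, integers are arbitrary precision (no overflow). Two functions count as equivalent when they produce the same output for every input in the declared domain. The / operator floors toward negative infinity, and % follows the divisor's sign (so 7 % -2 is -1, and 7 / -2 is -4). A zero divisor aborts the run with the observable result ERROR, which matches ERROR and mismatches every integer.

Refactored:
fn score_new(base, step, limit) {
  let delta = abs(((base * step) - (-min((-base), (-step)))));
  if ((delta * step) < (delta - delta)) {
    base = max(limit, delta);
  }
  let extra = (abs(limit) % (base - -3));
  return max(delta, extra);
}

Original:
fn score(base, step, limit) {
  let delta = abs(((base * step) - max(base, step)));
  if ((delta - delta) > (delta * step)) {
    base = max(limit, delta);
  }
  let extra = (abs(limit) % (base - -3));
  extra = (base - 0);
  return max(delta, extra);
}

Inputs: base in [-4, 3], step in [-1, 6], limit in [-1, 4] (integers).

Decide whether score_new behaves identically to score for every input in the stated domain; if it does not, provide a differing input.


Take base=-1, step=0, limit=-1.
score: delta := 0 | ((delta - delta) > (delta * step)): false | extra := 1 | extra := -1 | result 0
score_new: delta := 0 | ((delta * step) < (delta - delta)): false | extra := 1 | result 1
0 against 1: the behavior changed.
verdict: not equivalent; witness: base=-1, step=0, limit=-1
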